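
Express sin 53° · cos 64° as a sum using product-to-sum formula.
sin 53° cos 64° = (1/2)[sin(53°+64°) + sin(53°-64°)]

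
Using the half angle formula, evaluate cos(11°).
cos(11°) = √((1 + cos 22°)/2) = 0.9816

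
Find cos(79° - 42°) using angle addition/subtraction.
cos(79° - 42°) = cos 79° cos 42° + sin 79° sin 42° = 0.7986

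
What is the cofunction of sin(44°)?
sin(44°) = cos(90° - 44°) = cos(46°)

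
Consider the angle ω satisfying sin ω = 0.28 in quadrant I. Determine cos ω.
cos ω = √(1 - sin²ω) = 0.96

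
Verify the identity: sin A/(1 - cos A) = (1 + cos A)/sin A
LHS = sin A(1 + cos A) / ((1 - cos A)(1 + cos A)) = sin A(1 + cos A) / (1 - cos²A) = sin A(1 + cos A) / sin²A = (1 + cos A)/sin A = RHS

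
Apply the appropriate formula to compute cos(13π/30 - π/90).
cos(13π/30 - π/90) = cos 13π/30 cos π/90 + sin 13π/30 sin π/90 = 0.2419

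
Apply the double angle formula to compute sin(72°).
sin(72°) = 2 sin 36° cos 36° = 0.9511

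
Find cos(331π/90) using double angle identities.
cos(331π/90) = cos²331π/180 - sin²331π/180 = 0.5299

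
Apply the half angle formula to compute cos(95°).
cos(95°) = -√((1 + cos 190°)/2) = -0.08716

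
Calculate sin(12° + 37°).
sin(12° + 37°) = sin 12° cos 37° + cos 12° sin 37° = 0.7547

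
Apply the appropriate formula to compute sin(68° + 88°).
sin(68° + 88°) = sin 68° cos 88° + cos 68° sin 88° = 0.4067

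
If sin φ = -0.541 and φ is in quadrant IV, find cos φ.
cos φ = 0.841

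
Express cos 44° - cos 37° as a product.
cos 44° - cos 37° = -2 sin(40.5°) sin(3.5°)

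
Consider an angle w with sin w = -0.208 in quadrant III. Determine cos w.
cos w = ±√(1 - sin²w) = -0.9781 (negative in QIII)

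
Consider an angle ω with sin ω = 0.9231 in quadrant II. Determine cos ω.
cos ω = ±√(1 - sin²ω) = -0.3846 (negative in QII)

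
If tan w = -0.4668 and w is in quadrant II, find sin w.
sin w = 0.423 (using tan²w + 1 = sec²w)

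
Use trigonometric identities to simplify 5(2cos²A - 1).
5(2cos²A - 1) = 5(cos(2A)) (using Double angle)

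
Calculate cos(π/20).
cos(π/20) = 0.9877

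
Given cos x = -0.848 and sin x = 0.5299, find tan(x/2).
tan(x/2) = sin x / (1 + cos x) = 3.486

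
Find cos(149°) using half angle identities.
cos(149°) = -√((1 + cos 298°)/2) = -0.8572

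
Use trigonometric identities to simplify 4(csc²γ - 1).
4(csc²γ - 1) = 4(cot²γ) (using Pythagorean identity)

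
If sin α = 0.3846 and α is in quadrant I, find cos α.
cos α = 0.9231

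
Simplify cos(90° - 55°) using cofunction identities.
cos(90° - 55°) = sin(55°)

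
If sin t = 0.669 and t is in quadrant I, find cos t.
cos t = 0.7433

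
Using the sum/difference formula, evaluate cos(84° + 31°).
cos(84° + 31°) = cos 84° cos 31° - sin 84° sin 31° = -0.4226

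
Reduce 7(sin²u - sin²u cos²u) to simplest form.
7(sin²u - sin²u cos²u) = 7(sin⁴u) (using Factoring)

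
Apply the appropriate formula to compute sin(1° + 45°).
sin(1° + 45°) = sin 1° cos 45° + cos 1° sin 45° = 0.7193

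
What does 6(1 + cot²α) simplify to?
6(1 + cot²α) = 6(csc²α) (using Pythagorean identity)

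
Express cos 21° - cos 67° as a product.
cos 21° - cos 67° = -2 sin(44°) sin(-23°)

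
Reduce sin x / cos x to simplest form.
sin x / cos x = tan x (using Quotient identity)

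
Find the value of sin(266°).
sin(266°) = -0.9976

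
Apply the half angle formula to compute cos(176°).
cos(176°) = -√((1 + cos 352°)/2) = -0.9976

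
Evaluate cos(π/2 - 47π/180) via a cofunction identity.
cos(π/2 - 47π/180) = sin(47π/180) = 0.7314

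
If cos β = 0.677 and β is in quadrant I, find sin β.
sin β = 0.736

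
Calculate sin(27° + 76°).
sin(27° + 76°) = sin 27° cos 76° + cos 27° sin 76° = 0.9744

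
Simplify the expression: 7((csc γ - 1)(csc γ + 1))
7((csc γ - 1)(csc γ + 1)) = 7(cot²γ) (using Diff. of squares)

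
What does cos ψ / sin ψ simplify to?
cos ψ / sin ψ = cot ψ (using Quotient identity)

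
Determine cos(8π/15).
cos(8π/15) = -0.1045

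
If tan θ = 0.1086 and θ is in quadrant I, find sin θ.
sin θ = 0.108 (using tan²θ + 1 = sec²θ)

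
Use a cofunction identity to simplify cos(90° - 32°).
cos(90° - 32°) = sin(32°)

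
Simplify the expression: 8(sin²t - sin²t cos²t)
8(sin²t - sin²t cos²t) = 8(sin⁴t) (using Factoring)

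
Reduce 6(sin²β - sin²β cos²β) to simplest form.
6(sin²β - sin²β cos²β) = 6(sin⁴β) (using Factoring)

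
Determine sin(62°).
sin(62°) = 0.8829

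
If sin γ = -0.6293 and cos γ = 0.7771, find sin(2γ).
sin(2γ) = 2 sin γ cos γ = -0.9781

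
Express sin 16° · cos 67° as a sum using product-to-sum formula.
sin 16° cos 67° = (1/2)[sin(16°+67°) + sin(16°-67°)]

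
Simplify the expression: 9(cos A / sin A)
9(cos A / sin A) = 9(cot A) (using Quotient identity)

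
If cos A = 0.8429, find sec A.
sec A = 1/cos A = 1.186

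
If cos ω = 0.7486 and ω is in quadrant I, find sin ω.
sin ω = 0.663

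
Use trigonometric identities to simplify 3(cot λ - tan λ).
3(cot λ - tan λ) = 3(2 cot(2λ)) (using Double angle)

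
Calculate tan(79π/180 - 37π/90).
tan(79π/180 - 37π/90) = (tan 79π/180 - tan 37π/90)/(1 + tan 79π/180 tan 37π/90) = 0.08749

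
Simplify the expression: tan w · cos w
tan w · cos w = sin w (using Quotient identity)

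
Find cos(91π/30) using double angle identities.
cos(91π/30) = cos²91π/60 - sin²91π/60 = -0.9945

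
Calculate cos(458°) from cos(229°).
cos(458°) = cos²229° - sin²229° = -0.1392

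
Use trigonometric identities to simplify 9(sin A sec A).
9(sin A sec A) = 9(tan A) (using Reciprocal + quotient)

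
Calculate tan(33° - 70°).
tan(33° - 70°) = (tan 33° - tan 70°)/(1 + tan 33° tan 70°) = -0.7536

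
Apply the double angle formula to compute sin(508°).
sin(508°) = 2 sin 254° cos 254° = 0.5299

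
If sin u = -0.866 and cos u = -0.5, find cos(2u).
cos(2u) = cos²u - sin²u = -0.5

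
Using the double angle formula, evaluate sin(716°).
sin(716°) = 2 sin 358° cos 358° = -0.06976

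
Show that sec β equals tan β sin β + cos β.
RHS = sin²β/cos β + cos β = (sin²β + cos²β)/cos β = 1/cos β = sec β = LHS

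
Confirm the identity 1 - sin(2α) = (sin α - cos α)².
RHS = sin²α - 2 sin α cos α + cos²α = (sin²α + cos²α) - 2 sin α cos α = 1 - sin(2α) = LHS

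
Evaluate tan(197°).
tan(197°) = 0.3057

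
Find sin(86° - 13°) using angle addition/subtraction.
sin(86° - 13°) = sin 86° cos 13° - cos 86° sin 13° = 0.9563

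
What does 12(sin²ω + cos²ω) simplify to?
12(sin²ω + cos²ω) = 12 (using Pythagorean identity)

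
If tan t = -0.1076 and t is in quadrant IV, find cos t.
cos t = 0.9943 (using tan²t + 1 = sec²t)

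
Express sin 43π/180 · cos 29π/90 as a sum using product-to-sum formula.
sin 43π/180 cos 29π/90 = (1/2)[sin(43π/180+29π/90) + sin(43π/180-29π/90)]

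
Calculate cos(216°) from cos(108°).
cos(216°) = cos²108° - sin²108° = -0.809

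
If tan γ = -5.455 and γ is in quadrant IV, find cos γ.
cos γ = 0.1803 (using tan²γ + 1 = sec²γ)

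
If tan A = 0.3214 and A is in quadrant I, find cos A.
cos A = 0.952 (using tan²A + 1 = sec²A)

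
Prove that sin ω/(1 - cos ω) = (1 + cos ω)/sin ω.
LHS = sin ω(1 + cos ω) / ((1 - cos ω)(1 + cos ω)) = sin ω(1 + cos ω) / (1 - cos²ω) = sin ω(1 + cos ω) / sin²ω = (1 + cos ω)/sin ω = RHS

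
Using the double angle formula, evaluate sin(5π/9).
sin(5π/9) = 2 sin 5π/18 cos 5π/18 = 0.9848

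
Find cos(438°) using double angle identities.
cos(438°) = cos²219° - sin²219° = 0.2079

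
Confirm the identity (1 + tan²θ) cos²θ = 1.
LHS = sec²θ · cos²θ = (1/cos²θ) · cos²θ = 1 = RHS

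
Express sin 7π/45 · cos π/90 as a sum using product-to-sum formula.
sin 7π/45 cos π/90 = (1/2)[sin(7π/45+π/90) + sin(7π/45-π/90)]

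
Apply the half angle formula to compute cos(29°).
cos(29°) = √((1 + cos 58°)/2) = 0.8746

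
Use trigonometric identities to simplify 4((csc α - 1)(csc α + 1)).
4((csc α - 1)(csc α + 1)) = 4(cot²α) (using Diff. of squares)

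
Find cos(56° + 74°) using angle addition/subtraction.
cos(56° + 74°) = cos 56° cos 74° - sin 56° sin 74° = -0.6428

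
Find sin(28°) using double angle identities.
sin(28°) = 2 sin 14° cos 14° = 0.4695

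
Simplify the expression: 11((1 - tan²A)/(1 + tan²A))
11((1 - tan²A)/(1 + tan²A)) = 11(cos(2A)) (using Double angle)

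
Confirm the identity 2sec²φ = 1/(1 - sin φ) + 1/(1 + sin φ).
RHS = [(1 + sin φ) + (1 - sin φ)] / [(1 - sin φ)(1 + sin φ)] = 2/(1 - sin²φ) = 2/cos²φ = 2sec²φ = LHS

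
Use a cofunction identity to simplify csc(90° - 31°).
csc(90° - 31°) = sec(31°)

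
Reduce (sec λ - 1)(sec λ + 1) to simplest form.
(sec λ - 1)(sec λ + 1) = tan²λ (using Diff. of squares)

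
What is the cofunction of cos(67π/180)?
cos(67π/180) = sin(π/2 - 67π/180) = sin(23π/180)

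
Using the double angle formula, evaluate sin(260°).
sin(260°) = 2 sin 130° cos 130° = -0.9848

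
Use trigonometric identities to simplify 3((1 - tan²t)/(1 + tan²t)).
3((1 - tan²t)/(1 + tan²t)) = 3(cos(2t)) (using Double angle)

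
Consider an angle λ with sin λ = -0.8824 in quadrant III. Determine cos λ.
cos λ = ±√(1 - sin²λ) = -0.4705 (negative in QIII)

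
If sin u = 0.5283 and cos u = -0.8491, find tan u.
tan u = sin u / cos u = -0.6222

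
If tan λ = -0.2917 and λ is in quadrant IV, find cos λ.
cos λ = 0.96 (using tan²λ + 1 = sec²λ)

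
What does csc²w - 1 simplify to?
csc²w - 1 = cot²w (using Pythagorean identity)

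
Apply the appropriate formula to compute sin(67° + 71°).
sin(67° + 71°) = sin 67° cos 71° + cos 67° sin 71° = 0.6691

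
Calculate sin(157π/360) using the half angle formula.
sin(157π/360) = √((1 - cos 157π/180)/2) = 0.9799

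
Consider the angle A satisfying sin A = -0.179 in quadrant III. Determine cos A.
cos A = ±√(1 - sin²A) = -0.9838 (negative in QIII)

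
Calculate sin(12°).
sin(12°) = 0.2079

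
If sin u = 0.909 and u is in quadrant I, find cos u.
cos u = 0.4168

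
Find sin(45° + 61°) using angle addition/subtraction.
sin(45° + 61°) = sin 45° cos 61° + cos 45° sin 61° = 0.9613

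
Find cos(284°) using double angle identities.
cos(284°) = cos²142° - sin²142° = 0.2419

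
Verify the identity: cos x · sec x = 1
LHS = cos x · (1/cos x) = 1 = RHS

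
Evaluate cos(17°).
cos(17°) = 0.9563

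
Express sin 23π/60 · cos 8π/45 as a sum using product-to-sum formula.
sin 23π/60 cos 8π/45 = (1/2)[sin(23π/60+8π/45) + sin(23π/60-8π/45)]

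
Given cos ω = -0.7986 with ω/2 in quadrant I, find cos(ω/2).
cos(ω/2) = ±√((1 + cos ω)/2); positive since ω/2 ∈ QI, so cos(ω/2) = 0.3173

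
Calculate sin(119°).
sin(119°) = 0.8746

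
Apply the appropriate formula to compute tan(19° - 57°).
tan(19° - 57°) = (tan 19° - tan 57°)/(1 + tan 19° tan 57°) = -0.7813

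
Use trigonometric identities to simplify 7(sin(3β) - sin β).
7(sin(3β) - sin β) = 7(2 cos(2β) sin β) (using Sum-to-product)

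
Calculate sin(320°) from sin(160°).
sin(320°) = 2 sin 160° cos 160° = -0.6428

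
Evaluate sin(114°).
sin(114°) = 0.9135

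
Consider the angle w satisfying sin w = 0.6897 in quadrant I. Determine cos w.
cos w = √(1 - sin²w) = 0.7241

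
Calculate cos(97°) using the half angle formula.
cos(97°) = -√((1 + cos 194°)/2) = -0.1219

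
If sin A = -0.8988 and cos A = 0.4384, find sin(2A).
sin(2A) = 2 sin A cos A = -0.7881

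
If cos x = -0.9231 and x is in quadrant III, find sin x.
sin x = -0.3846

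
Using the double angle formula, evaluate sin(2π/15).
sin(2π/15) = 2 sin π/15 cos π/15 = 0.4067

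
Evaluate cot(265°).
cot(265°) = 0.08749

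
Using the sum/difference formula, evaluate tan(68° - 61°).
tan(68° - 61°) = (tan 68° - tan 61°)/(1 + tan 68° tan 61°) = 0.1228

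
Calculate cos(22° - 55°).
cos(22° - 55°) = cos 22° cos 55° + sin 22° sin 55° = 0.8387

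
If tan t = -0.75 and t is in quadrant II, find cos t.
cos t = -0.8 (using tan²t + 1 = sec²t)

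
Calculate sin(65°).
sin(65°) = 0.9063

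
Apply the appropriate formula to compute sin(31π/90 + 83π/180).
sin(31π/90 + 83π/180) = sin 31π/90 cos 83π/180 + cos 31π/90 sin 83π/180 = 0.5736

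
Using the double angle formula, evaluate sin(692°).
sin(692°) = 2 sin 346° cos 346° = -0.4695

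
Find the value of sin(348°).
sin(348°) = -0.2079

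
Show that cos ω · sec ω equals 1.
LHS = cos ω · (1/cos ω) = 1 = RHS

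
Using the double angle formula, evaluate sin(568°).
sin(568°) = 2 sin 284° cos 284° = -0.4695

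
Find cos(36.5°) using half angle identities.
cos(36.5°) = √((1 + cos 73°)/2) = 0.8039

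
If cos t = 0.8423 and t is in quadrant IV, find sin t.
sin t = -0.539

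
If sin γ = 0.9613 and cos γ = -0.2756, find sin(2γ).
sin(2γ) = 2 sin γ cos γ = -0.5299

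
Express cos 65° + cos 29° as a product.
cos 65° + cos 29° = 2 cos(47°) cos(18°)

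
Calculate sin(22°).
sin(22°) = 0.3746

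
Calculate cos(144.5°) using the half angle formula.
cos(144.5°) = -√((1 + cos 289°)/2) = -0.8141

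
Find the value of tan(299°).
tan(299°) = -1.804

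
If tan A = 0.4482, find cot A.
cot A = 1/tan A = 2.231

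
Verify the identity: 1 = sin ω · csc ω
RHS = sin ω · (1/sin ω) = 1 = LHS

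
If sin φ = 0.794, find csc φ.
csc φ = 1/sin φ = 1.259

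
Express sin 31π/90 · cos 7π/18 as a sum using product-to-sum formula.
sin 31π/90 cos 7π/18 = (1/2)[sin(31π/90+7π/18) + sin(31π/90-7π/18)]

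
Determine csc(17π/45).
csc(17π/45) = 1.079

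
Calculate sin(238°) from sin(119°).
sin(238°) = 2 sin 119° cos 119° = -0.848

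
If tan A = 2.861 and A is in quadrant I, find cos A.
cos A = 0.33 (using tan²A + 1 = sec²A)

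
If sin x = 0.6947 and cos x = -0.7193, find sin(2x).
sin(2x) = 2 sin x cos x = -0.9994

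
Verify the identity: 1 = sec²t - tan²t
RHS = 1/cos²t - sin²t/cos²t = (1 - sin²t)/cos²t = cos²t/cos²t = 1 = LHS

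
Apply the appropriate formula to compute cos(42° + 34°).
cos(42° + 34°) = cos 42° cos 34° - sin 42° sin 34° = 0.2419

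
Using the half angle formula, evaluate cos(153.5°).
cos(153.5°) = -√((1 + cos 307°)/2) = -0.8949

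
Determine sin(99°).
sin(99°) = 0.9877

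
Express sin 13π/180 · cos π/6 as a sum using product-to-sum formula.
sin 13π/180 cos π/6 = (1/2)[sin(13π/180+π/6) + sin(13π/180-π/6)]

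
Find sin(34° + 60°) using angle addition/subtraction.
sin(34° + 60°) = sin 34° cos 60° + cos 34° sin 60° = 0.9976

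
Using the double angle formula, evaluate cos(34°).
cos(34°) = 2cos²17° - 1 = 0.829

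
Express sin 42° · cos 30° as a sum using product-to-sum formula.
sin 42° cos 30° = (1/2)[sin(42°+30°) + sin(42°-30°)]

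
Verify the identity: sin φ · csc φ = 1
LHS = sin φ · (1/sin φ) = 1 = RHS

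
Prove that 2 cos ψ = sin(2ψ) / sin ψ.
RHS = 2 sin ψ cos ψ / sin ψ = 2 cos ψ = LHS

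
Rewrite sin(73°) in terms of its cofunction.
sin(73°) = cos(90° - 73°) = cos(17°)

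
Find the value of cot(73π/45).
cot(73π/45) = -0.404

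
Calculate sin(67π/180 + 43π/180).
sin(67π/180 + 43π/180) = sin 67π/180 cos 43π/180 + cos 67π/180 sin 43π/180 = 0.9397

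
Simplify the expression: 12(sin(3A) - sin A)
12(sin(3A) - sin A) = 12(2 cos(2A) sin A) (using Sum-to-product)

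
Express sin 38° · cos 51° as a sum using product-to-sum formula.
sin 38° cos 51° = (1/2)[sin(38°+51°) + sin(38°-51°)]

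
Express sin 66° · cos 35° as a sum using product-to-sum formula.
sin 66° cos 35° = (1/2)[sin(66°+35°) + sin(66°-35°)]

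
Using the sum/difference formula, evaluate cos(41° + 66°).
cos(41° + 66°) = cos 41° cos 66° - sin 41° sin 66° = -0.2924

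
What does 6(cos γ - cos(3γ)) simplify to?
6(cos γ - cos(3γ)) = 6(2 sin(2γ) sin γ) (using Sum-to-product)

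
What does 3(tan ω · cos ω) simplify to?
3(tan ω · cos ω) = 3(sin ω) (using Quotient identity)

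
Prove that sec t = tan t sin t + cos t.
RHS = sin²t/cos t + cos t = (sin²t + cos²t)/cos t = 1/cos t = sec t = LHS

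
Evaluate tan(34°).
tan(34°) = 0.6745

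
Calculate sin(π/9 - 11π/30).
sin(π/9 - 11π/30) = sin π/9 cos 11π/30 - cos π/9 sin 11π/30 = -0.7193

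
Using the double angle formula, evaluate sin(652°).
sin(652°) = 2 sin 326° cos 326° = -0.9272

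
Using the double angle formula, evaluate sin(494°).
sin(494°) = 2 sin 247° cos 247° = 0.7193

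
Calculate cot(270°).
cot(270°) = 0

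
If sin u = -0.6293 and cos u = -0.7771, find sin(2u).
sin(2u) = 2 sin u cos u = 0.9781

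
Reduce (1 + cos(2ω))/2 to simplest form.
(1 + cos(2ω))/2 = cos²ω (using Power reduction)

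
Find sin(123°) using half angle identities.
sin(123°) = √((1 - cos 246°)/2) = 0.8387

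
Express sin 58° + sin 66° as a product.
sin 58° + sin 66° = 2 sin(62°) cos(-4°)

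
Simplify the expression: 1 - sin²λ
1 - sin²λ = cos²λ (using Pythagorean identity)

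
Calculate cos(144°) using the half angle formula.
cos(144°) = -√((1 + cos 288°)/2) = -0.809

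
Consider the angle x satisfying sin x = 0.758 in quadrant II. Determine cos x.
cos x = ±√(1 - sin²x) = -0.6523 (negative in QII)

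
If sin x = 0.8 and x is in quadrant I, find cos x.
cos x = 0.6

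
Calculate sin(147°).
sin(147°) = 0.5446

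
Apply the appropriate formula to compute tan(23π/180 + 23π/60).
tan(23π/180 + 23π/60) = (tan 23π/180 + tan 23π/60)/(1 - tan 23π/180 tan 23π/60) = -28.64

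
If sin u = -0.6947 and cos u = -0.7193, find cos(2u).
cos(2u) = cos²u - sin²u = 0.03478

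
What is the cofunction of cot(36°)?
cot(36°) = tan(90° - 36°) = tan(54°)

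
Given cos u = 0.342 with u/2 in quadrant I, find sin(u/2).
sin(u/2) = ±√((1 - cos u)/2); positive since u/2 ∈ QI, so sin(u/2) = 0.5736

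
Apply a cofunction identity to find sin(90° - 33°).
sin(90° - 33°) = cos(33°) = 0.8387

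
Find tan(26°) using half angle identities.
tan(26°) = sin 52° / (1 + cos 52°) = 0.4877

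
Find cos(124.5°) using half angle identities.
cos(124.5°) = -√((1 + cos 249°)/2) = -0.5664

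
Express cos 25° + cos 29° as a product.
cos 25° + cos 29° = 2 cos(27°) cos(-2°)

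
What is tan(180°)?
tan(180°) = 0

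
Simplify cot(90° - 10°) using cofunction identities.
cot(90° - 10°) = tan(10°)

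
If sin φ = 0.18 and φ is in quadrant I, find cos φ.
cos φ = 0.9837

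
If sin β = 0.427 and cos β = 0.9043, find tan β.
tan β = sin β / cos β = 0.4722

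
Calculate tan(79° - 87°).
tan(79° - 87°) = (tan 79° - tan 87°)/(1 + tan 79° tan 87°) = -0.1405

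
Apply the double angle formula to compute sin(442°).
sin(442°) = 2 sin 221° cos 221° = 0.9903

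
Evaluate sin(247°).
sin(247°) = -0.9205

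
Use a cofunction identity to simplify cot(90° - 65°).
cot(90° - 65°) = tan(65°)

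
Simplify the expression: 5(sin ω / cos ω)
5(sin ω / cos ω) = 5(tan ω) (using Quotient identity)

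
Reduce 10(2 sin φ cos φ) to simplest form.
10(2 sin φ cos φ) = 10(sin(2φ)) (using Double angle)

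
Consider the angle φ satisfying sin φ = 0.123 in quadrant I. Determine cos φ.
cos φ = √(1 - sin²φ) = 0.9924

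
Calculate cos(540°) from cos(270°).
cos(540°) = cos²270° - sin²270° = -1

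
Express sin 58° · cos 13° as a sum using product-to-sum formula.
sin 58° cos 13° = (1/2)[sin(58°+13°) + sin(58°-13°)]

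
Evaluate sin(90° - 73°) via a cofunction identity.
sin(90° - 73°) = cos(73°) = 0.2924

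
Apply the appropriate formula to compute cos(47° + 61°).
cos(47° + 61°) = cos 47° cos 61° - sin 47° sin 61° = -0.309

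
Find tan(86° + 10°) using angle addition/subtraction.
tan(86° + 10°) = (tan 86° + tan 10°)/(1 - tan 86° tan 10°) = -9.514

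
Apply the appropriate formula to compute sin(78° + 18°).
sin(78° + 18°) = sin 78° cos 18° + cos 78° sin 18° = 0.9945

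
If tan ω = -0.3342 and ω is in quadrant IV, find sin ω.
sin ω = -0.317 (using tan²ω + 1 = sec²ω)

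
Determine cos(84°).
cos(84°) = 0.1045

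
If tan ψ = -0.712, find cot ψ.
cot ψ = 1/tan ψ = -1.404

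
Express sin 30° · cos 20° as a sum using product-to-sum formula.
sin 30° cos 20° = (1/2)[sin(30°+20°) + sin(30°-20°)]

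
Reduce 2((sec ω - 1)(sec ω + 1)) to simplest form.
2((sec ω - 1)(sec ω + 1)) = 2(tan²ω) (using Diff. of squares)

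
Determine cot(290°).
cot(290°) = -0.364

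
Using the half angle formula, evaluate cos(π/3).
cos(π/3) = √((1 + cos 2π/3)/2) = 1/2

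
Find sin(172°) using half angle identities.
sin(172°) = √((1 - cos 344°)/2) = 0.1392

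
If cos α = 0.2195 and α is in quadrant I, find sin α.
sin α = 0.9756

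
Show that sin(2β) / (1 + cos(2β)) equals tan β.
LHS = 2 sin β cos β / (2cos²β) = sin β/cos β = tan β = RHS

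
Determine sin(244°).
sin(244°) = -0.8988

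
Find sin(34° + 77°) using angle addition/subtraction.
sin(34° + 77°) = sin 34° cos 77° + cos 34° sin 77° = 0.9336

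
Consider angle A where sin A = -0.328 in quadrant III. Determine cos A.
cos A = ±√(1 - sin²A) = -0.9447 (negative in QIII)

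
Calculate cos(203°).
cos(203°) = -0.9205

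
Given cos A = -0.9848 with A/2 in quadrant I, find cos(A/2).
cos(A/2) = ±√((1 + cos A)/2); positive since A/2 ∈ QI, so cos(A/2) = 0.08718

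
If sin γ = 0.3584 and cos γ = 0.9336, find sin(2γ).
sin(2γ) = 2 sin γ cos γ = 0.6692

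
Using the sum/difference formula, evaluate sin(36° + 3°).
sin(36° + 3°) = sin 36° cos 3° + cos 36° sin 3° = 0.6293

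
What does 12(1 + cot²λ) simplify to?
12(1 + cot²λ) = 12(csc²λ) (using Pythagorean identity)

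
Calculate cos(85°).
cos(85°) = 0.08716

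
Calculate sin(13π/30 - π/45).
sin(13π/30 - π/45) = sin 13π/30 cos π/45 - cos 13π/30 sin π/45 = 0.9613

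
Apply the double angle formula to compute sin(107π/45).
sin(107π/45) = 2 sin 107π/90 cos 107π/90 = 0.9272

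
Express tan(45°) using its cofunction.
tan(45°) = cot(90° - 45°) = cot(45°)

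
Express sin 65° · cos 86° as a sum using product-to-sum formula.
sin 65° cos 86° = (1/2)[sin(65°+86°) + sin(65°-86°)]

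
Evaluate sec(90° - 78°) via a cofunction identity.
sec(90° - 78°) = csc(78°) = 1.022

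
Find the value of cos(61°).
cos(61°) = 0.4848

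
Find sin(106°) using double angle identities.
sin(106°) = 2 sin 53° cos 53° = 0.9613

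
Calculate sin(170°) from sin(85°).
sin(170°) = 2 sin 85° cos 85° = 0.1736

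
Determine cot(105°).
cot(105°) = -(2-√3)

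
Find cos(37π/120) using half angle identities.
cos(37π/120) = √((1 + cos 37π/60)/2) = 0.5664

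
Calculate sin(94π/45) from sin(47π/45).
sin(94π/45) = 2 sin 47π/45 cos 47π/45 = 0.2756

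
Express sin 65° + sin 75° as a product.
sin 65° + sin 75° = 2 sin(70°) cos(-5°)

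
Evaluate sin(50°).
sin(50°) = 0.766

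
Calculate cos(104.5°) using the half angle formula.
cos(104.5°) = -√((1 + cos 209°)/2) = -0.2504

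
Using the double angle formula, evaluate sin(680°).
sin(680°) = 2 sin 340° cos 340° = -0.6428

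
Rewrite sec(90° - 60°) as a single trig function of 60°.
sec(90° - 60°) = csc(60°)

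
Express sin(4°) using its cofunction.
sin(4°) = cos(90° - 4°) = cos(86°)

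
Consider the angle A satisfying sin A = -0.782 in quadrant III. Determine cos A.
cos A = ±√(1 - sin²A) = -0.6233 (negative in QIII)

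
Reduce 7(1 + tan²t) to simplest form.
7(1 + tan²t) = 7(sec²t) (using Pythagorean identity)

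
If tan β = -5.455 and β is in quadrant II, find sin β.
sin β = 0.9836 (using tan²β + 1 = sec²β)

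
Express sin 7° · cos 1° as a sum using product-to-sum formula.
sin 7° cos 1° = (1/2)[sin(7°+1°) + sin(7°-1°)]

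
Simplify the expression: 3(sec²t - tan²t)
3(sec²t - tan²t) = 3 (using Pythagorean identity)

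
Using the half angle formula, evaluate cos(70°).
cos(70°) = √((1 + cos 140°)/2) = 0.342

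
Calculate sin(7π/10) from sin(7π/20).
sin(7π/10) = 2 sin 7π/20 cos 7π/20 = 0.809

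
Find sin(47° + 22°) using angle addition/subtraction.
sin(47° + 22°) = sin 47° cos 22° + cos 47° sin 22° = 0.9336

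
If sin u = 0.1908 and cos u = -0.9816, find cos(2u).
cos(2u) = cos²u - sin²u = 0.9271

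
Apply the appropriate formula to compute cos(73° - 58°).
cos(73° - 58°) = cos 73° cos 58° + sin 73° sin 58° = (√6+√2)/4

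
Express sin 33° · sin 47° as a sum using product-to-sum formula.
sin 33° sin 47° = (1/2)[cos(33°-47°) - cos(33°+47°)]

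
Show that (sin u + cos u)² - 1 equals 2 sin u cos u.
LHS = sin²u + 2 sin u cos u + cos²u - 1 = (sin²u + cos²u) + 2 sin u cos u - 1 = 1 + 2 sin u cos u - 1 = 2 sin u cos u = RHS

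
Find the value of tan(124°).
tan(124°) = -1.483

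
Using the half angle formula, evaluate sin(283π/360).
sin(283π/360) = √((1 - cos 283π/180)/2) = 0.6225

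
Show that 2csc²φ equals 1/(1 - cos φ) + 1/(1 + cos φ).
RHS = [(1 + cos φ) + (1 - cos φ)] / [(1 - cos φ)(1 + cos φ)] = 2/(1 - cos²φ) = 2/sin²φ = 2csc²φ = LHS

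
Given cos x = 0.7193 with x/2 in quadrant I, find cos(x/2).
cos(x/2) = ±√((1 + cos x)/2); positive since x/2 ∈ QI, so cos(x/2) = 0.9272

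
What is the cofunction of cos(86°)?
cos(86°) = sin(90° - 86°) = sin(4°)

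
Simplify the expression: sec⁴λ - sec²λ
sec⁴λ - sec²λ = tan⁴λ + tan²λ (using Pythagorean)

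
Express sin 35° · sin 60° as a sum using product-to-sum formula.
sin 35° sin 60° = (1/2)[cos(35°-60°) - cos(35°+60°)]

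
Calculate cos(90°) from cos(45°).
cos(90°) = cos²45° - sin²45° = 0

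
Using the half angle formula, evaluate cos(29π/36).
cos(29π/36) = -√((1 + cos 29π/18)/2) = -0.8192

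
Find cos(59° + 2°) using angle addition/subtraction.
cos(59° + 2°) = cos 59° cos 2° - sin 59° sin 2° = 0.4848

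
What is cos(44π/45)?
cos(44π/45) = -0.9976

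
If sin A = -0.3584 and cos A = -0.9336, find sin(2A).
sin(2A) = 2 sin A cos A = 0.6692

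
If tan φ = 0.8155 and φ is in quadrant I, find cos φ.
cos φ = 0.775 (using tan²φ + 1 = sec²φ)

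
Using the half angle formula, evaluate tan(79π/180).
tan(79π/180) = sin 79π/90 / (1 + cos 79π/90) = 5.145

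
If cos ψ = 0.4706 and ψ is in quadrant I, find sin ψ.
sin ψ = 0.8823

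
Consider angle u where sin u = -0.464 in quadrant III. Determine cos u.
cos u = ±√(1 - sin²u) = -0.8858 (negative in QIII)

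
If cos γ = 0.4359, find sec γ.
sec γ = 1/cos γ = 2.294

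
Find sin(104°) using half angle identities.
sin(104°) = √((1 - cos 208°)/2) = 0.9703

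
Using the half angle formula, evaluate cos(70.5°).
cos(70.5°) = √((1 + cos 141°)/2) = 0.3338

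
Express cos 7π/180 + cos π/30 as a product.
cos 7π/180 + cos π/30 = 2 cos(13π/360) cos(π/360)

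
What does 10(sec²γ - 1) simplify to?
10(sec²γ - 1) = 10(tan²γ) (using Pythagorean identity)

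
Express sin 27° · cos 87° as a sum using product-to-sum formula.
sin 27° cos 87° = (1/2)[sin(27°+87°) + sin(27°-87°)]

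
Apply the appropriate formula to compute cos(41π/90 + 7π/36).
cos(41π/90 + 7π/36) = cos 41π/90 cos 7π/36 - sin 41π/90 sin 7π/36 = -0.454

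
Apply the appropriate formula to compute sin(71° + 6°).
sin(71° + 6°) = sin 71° cos 6° + cos 71° sin 6° = 0.9744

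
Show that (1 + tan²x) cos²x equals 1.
LHS = sec²x · cos²x = (1/cos²x) · cos²x = 1 = RHS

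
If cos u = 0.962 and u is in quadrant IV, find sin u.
sin u = -0.273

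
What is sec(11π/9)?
sec(11π/9) = -1.305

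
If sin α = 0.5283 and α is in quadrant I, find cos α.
cos α = 0.8491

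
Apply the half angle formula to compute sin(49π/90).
sin(49π/90) = √((1 - cos 49π/45)/2) = 0.9903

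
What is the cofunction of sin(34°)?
sin(34°) = cos(90° - 34°) = cos(56°)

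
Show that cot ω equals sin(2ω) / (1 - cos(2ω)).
RHS = 2 sin ω cos ω / (2sin²ω) = cos ω/sin ω = cot ω = LHS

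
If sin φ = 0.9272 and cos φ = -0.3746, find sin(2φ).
sin(2φ) = 2 sin φ cos φ = -0.6947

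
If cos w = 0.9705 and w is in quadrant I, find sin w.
sin w = 0.2411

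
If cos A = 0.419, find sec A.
sec A = 1/cos A = 2.387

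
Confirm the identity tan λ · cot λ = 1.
LHS = (sin λ/cos λ) · (cos λ/sin λ) = 1 = RHS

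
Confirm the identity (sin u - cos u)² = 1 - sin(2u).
LHS = sin²u - 2 sin u cos u + cos²u = (sin²u + cos²u) - 2 sin u cos u = 1 - sin(2u) = RHS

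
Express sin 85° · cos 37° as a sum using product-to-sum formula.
sin 85° cos 37° = (1/2)[sin(85°+37°) + sin(85°-37°)]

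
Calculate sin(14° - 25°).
sin(14° - 25°) = sin 14° cos 25° - cos 14° sin 25° = -0.1908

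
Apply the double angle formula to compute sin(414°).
sin(414°) = 2 sin 207° cos 207° = 0.809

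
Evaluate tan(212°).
tan(212°) = 0.6249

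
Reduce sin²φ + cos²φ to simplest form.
sin²φ + cos²φ = 1 (using Pythagorean identity)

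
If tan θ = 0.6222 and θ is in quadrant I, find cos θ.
cos θ = 0.8491 (using tan²θ + 1 = sec²θ)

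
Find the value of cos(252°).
cos(252°) = -0.309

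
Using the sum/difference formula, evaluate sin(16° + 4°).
sin(16° + 4°) = sin 16° cos 4° + cos 16° sin 4° = 0.342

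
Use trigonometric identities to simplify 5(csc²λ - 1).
5(csc²λ - 1) = 5(cot²λ) (using Pythagorean identity)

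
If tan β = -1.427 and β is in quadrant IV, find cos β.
cos β = 0.5739 (using tan²β + 1 = sec²β)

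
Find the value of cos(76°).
cos(76°) = 0.2419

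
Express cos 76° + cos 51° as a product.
cos 76° + cos 51° = 2 cos(63.5°) cos(12.5°)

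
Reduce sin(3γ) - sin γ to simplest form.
sin(3γ) - sin γ = 2 cos(2γ) sin γ (using Sum-to-product)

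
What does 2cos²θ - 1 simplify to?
2cos²θ - 1 = cos(2θ) (using Double angle)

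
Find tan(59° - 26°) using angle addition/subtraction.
tan(59° - 26°) = (tan 59° - tan 26°)/(1 + tan 59° tan 26°) = 0.6494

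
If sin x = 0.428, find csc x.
csc x = 1/sin x = 2.336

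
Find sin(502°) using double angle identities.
sin(502°) = 2 sin 251° cos 251° = 0.6157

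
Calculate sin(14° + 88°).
sin(14° + 88°) = sin 14° cos 88° + cos 14° sin 88° = 0.9781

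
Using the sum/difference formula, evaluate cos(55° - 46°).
cos(55° - 46°) = cos 55° cos 46° + sin 55° sin 46° = 0.9877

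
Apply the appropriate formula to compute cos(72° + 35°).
cos(72° + 35°) = cos 72° cos 35° - sin 72° sin 35° = -0.2924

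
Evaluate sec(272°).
sec(272°) = 28.65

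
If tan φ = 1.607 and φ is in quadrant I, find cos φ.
cos φ = 0.5283 (using tan²φ + 1 = sec²φ)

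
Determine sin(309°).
sin(309°) = -0.7771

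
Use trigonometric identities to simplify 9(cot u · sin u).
9(cot u · sin u) = 9(cos u) (using Quotient identity)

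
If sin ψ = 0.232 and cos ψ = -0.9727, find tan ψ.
tan ψ = sin ψ / cos ψ = -0.2385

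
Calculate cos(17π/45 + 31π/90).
cos(17π/45 + 31π/90) = cos 17π/45 cos 31π/90 - sin 17π/45 sin 31π/90 = -0.6428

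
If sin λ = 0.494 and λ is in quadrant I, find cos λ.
cos λ = 0.8695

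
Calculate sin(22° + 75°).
sin(22° + 75°) = sin 22° cos 75° + cos 22° sin 75° = 0.9925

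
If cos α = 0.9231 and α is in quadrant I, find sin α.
sin α = 0.3846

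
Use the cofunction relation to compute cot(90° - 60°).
cot(90° - 60°) = tan(60°) = √3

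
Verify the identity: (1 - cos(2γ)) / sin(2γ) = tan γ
LHS = 2sin²γ / (2 sin γ cos γ) = sin γ/cos γ = tan γ = RHS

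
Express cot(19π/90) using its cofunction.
cot(19π/90) = tan(π/2 - 19π/90) = tan(13π/45)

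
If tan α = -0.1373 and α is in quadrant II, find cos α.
cos α = -0.9907 (using tan²α + 1 = sec²α)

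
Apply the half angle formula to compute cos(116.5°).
cos(116.5°) = -√((1 + cos 233°)/2) = -0.4462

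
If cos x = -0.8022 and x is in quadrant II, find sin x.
sin x = 0.5971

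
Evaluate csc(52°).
csc(52°) = 1.269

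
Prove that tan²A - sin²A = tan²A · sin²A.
LHS = sin²A/cos²A - sin²A = sin²A(1/cos²A - 1) = sin²A · (1 - cos²A)/cos²A = sin²A · sin²A/cos²A = sin²A · tan²A = RHS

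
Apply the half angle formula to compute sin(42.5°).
sin(42.5°) = √((1 - cos 85°)/2) = 0.6756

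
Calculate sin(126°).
sin(126°) = 0.809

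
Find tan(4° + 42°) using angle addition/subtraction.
tan(4° + 42°) = (tan 4° + tan 42°)/(1 - tan 4° tan 42°) = 1.036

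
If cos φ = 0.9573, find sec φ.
sec φ = 1/cos φ = 1.045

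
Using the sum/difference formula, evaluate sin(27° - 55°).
sin(27° - 55°) = sin 27° cos 55° - cos 27° sin 55° = -0.4695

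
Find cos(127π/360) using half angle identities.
cos(127π/360) = √((1 + cos 127π/180)/2) = 0.4462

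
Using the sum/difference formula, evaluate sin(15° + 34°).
sin(15° + 34°) = sin 15° cos 34° + cos 15° sin 34° = 0.7547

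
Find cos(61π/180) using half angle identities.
cos(61π/180) = √((1 + cos 61π/90)/2) = 0.4848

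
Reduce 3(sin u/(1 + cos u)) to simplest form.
3(sin u/(1 + cos u)) = 3(tan(u/2)) (using Half angle)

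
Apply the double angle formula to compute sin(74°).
sin(74°) = 2 sin 37° cos 37° = 0.9613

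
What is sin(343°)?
sin(343°) = -0.2924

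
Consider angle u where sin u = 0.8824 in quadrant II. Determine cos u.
cos u = ±√(1 - sin²u) = -0.4705 (negative in QII)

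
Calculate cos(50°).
cos(50°) = 0.6428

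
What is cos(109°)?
cos(109°) = -0.3256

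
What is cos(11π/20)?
cos(11π/20) = -0.1564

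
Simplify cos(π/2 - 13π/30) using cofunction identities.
cos(π/2 - 13π/30) = sin(13π/30)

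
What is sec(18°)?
sec(18°) = 1.051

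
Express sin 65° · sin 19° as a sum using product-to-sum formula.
sin 65° sin 19° = (1/2)[cos(65°-19°) - cos(65°+19°)]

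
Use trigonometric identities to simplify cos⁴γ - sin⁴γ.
cos⁴γ - sin⁴γ = cos(2γ) (using Factoring + double angle)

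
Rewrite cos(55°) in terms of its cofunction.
cos(55°) = sin(90° - 55°) = sin(35°)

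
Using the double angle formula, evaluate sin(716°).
sin(716°) = 2 sin 358° cos 358° = -0.06976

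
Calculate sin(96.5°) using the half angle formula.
sin(96.5°) = √((1 - cos 193°)/2) = 0.9936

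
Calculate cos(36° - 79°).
cos(36° - 79°) = cos 36° cos 79° + sin 36° sin 79° = 0.7314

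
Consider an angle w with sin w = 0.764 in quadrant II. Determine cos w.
cos w = ±√(1 - sin²w) = -0.6452 (negative in QII)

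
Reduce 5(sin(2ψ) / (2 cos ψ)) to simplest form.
5(sin(2ψ) / (2 cos ψ)) = 5(sin ψ) (using Double angle)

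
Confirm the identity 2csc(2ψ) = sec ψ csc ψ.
LHS = 2/sin(2ψ) = 2/(2 sin ψ cos ψ) = 1/(sin ψ cos ψ) = (1/cos ψ)(1/sin ψ) = sec ψ csc ψ = RHS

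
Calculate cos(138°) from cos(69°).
cos(138°) = cos²69° - sin²69° = -0.7431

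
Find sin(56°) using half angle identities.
sin(56°) = √((1 - cos 112°)/2) = 0.829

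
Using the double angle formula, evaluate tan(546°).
tan(546°) = 2 tan 273° / (1 - tan²273°) = 0.1051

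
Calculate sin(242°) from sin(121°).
sin(242°) = 2 sin 121° cos 121° = -0.8829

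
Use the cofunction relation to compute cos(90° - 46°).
cos(90° - 46°) = sin(46°) = 0.7193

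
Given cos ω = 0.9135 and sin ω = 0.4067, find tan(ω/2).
tan(ω/2) = sin ω / (1 + cos ω) = 0.2125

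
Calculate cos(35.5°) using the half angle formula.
cos(35.5°) = √((1 + cos 71°)/2) = 0.8141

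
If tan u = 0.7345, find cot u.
cot u = 1/tan u = 1.361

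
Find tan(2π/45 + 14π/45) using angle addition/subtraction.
tan(2π/45 + 14π/45) = (tan 2π/45 + tan 14π/45)/(1 - tan 2π/45 tan 14π/45) = 2.05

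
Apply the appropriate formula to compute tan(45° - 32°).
tan(45° - 32°) = (tan 45° - tan 32°)/(1 + tan 45° tan 32°) = 0.2309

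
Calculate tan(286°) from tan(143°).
tan(286°) = 2 tan 143° / (1 - tan²143°) = -3.487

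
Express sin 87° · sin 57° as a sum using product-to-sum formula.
sin 87° sin 57° = (1/2)[cos(87°-57°) - cos(87°+57°)]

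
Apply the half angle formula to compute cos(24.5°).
cos(24.5°) = √((1 + cos 49°)/2) = 0.91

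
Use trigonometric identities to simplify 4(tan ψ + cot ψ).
4(tan ψ + cot ψ) = 4(sec ψ csc ψ) (using Quotient identities)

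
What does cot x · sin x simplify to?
cot x · sin x = cos x (using Quotient identity)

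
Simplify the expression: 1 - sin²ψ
1 - sin²ψ = cos²ψ (using Pythagorean identity)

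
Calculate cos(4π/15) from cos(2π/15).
cos(4π/15) = cos²2π/15 - sin²2π/15 = 0.6691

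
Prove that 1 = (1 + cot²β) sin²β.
RHS = csc²β · sin²β = (1/sin²β) · sin²β = 1 = LHS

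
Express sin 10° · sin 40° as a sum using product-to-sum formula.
sin 10° sin 40° = (1/2)[cos(10°-40°) - cos(10°+40°)]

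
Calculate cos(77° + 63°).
cos(77° + 63°) = cos 77° cos 63° - sin 77° sin 63° = -0.766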